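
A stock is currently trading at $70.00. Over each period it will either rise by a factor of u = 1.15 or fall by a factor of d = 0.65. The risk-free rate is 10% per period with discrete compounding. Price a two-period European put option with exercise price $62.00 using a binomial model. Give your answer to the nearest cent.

Risk-neutral probability p = (1 + 0.1 − 0.65)/(1.15 − 0.65) = 0.4500/0.5000 = 0.9000
Terminal stock prices: S_uu = 92.57, S_ud = 52.33, S_dd = 29.58
Terminal payoffs (K − S): max(-30.57, 0) = 0, max(9.675, 0) = 9.675, max(32.42, 0) = 32.42
Node u (S = 80.5): V_u = 1/1.1·[0.9000·0.0000 + 0.1000·9.6750] = 0.8795
Node d (S = 45.5): V_d = 1/1.1·[0.9000·9.6750 + 0.1000·32.4250] = 10.8636
Node 0 (S = 70): V_0 = 1/1.1·[0.9000·0.8795 + 0.1000·10.8636] = 1.7072

$1.71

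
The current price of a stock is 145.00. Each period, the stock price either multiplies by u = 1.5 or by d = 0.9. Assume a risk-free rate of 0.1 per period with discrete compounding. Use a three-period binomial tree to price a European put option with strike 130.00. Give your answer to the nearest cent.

5.41

Risk-neutral probability p = (1 + 0.1 − 0.9)/(1.5 − 0.9) = 0.2000/0.6000 = 0.3333
Terminal stock prices: S_uuu = 489.4, S_uud = 293.6, S_udd = 176.2, S_ddd = 105.7
Terminal payoffs (K − S): max(-359.4, 0) = 0, max(-163.6, 0) = 0, max(-46.18, 0) = 0, max(24.29, 0) = 24.29
Node uu (S = 326.2): V_uu = 1/1.1·[0.3333·0.0000 + 0.6667·0.0000] = 0.0000
Node ud (S = 195.8): V_ud = 1/1.1·[0.3333·0.0000 + 0.6667·0.0000] = 0.0000
Node dd (S = 117.5): V_dd = 1/1.1·[0.3333·0.0000 + 0.6667·24.2950] = 14.7242
Node u (S = 217.5): V_u = 1/1.1·[0.3333·0.0000 + 0.6667·0.0000] = 0.0000
Node d (S = 130.5): V_d = 1/1.1·[0.3333·0.0000 + 0.6667·14.7242] = 8.9238
Node 0 (S = 145): V_0 = 1/1.1·[0.3333·0.0000 + 0.6667·8.9238] = 5.4084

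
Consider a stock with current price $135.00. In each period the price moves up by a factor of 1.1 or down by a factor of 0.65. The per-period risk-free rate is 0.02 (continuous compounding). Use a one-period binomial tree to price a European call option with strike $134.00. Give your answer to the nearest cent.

$11.69

Risk-neutral probability p = (e^0.02 − 0.65)/(1.1 − 0.65) = 0.3702/0.4500 = 0.8227
Terminal stock prices: S_u = 148.5, S_d = 87.75
Terminal payoffs (S − K): max(14.5, 0) = 14.5, max(-46.25, 0) = 0
Node 0 (S = 135): V_0 = e^(−0.02)·[0.8227·14.5000 + 0.1773·0.0000] = 11.6925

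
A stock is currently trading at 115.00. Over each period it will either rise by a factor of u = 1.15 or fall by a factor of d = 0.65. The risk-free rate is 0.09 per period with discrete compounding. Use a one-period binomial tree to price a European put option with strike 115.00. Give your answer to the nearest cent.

Risk-neutral probability p = (1 + 0.09 − 0.65)/(1.15 − 0.65) = 0.4400/0.5000 = 0.8800
Terminal stock prices: S_u = 132.2, S_d = 74.75
Terminal payoffs (K − S): max(-17.25, 0) = 0, max(40.25, 0) = 40.25
Node 0 (S = 115): V_0 = 1/1.09·[0.8800·0.0000 + 0.1200·40.2500] = 4.4312

4.43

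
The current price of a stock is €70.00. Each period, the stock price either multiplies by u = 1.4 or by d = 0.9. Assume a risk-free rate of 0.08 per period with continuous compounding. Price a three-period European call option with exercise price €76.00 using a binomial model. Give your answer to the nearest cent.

€15.21

Risk-neutral probability p = (e^0.08 − 0.9)/(1.4 − 0.9) = 0.1833/0.5000 = 0.3666
Terminal stock prices: S_uuu = 192.1, S_uud = 123.5, S_udd = 79.38, S_ddd = 51.03
Terminal payoffs (S − K): max(116.1, 0) = 116.1, max(47.48, 0) = 47.48, max(3.38, 0) = 3.38, max(-24.97, 0) = 0
Node uu (S = 137.2): V_uu = e^(−0.08)·[0.3666·116.0800 + 0.6334·47.4800] = 67.0432
Node ud (S = 88.2): V_ud = e^(−0.08)·[0.3666·47.4800 + 0.6334·3.3800] = 18.0432
Node dd (S = 56.7): V_dd = e^(−0.08)·[0.3666·3.3800 + 0.6334·0.0000] = 1.1438
Node u (S = 98): V_u = e^(−0.08)·[0.3666·67.0432 + 0.6334·18.0432] = 33.2371
Node d (S = 63): V_d = e^(−0.08)·[0.3666·18.0432 + 0.6334·1.1438] = 6.7744
Node 0 (S = 70): V_0 = e^(−0.08)·[0.3666·33.2371 + 0.6334·6.7744] = 15.2083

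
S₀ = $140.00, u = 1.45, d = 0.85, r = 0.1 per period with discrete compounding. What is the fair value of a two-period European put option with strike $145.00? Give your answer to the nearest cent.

Risk-neutral probability p = (1 + 0.1 − 0.85)/(1.45 − 0.85) = 0.2500/0.6000 = 0.4167
Terminal stock prices: S_uu = 294.4, S_ud = 172.5, S_dd = 101.1
Terminal payoffs (K − S): max(-149.4, 0) = 0, max(-27.55, 0) = 0, max(43.85, 0) = 43.85
Node u (S = 203): V_u = 1/1.1·[0.4167·0.0000 + 0.5833·0.0000] = 0.0000
Node d (S = 119): V_d = 1/1.1·[0.4167·0.0000 + 0.5833·43.8500] = 23.2538
Node 0 (S = 140): V_0 = 1/1.1·[0.4167·0.0000 + 0.5833·23.2538] = 12.3316

$12.33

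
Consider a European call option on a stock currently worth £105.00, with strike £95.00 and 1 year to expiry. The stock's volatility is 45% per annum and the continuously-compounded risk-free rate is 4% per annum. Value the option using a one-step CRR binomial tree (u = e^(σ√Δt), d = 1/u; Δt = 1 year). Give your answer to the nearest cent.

CRR parameters: u = e^(σ√Δt) = e^(0.45·√1) = 1.5683, d = 1/u = 0.6376
Per-period rate: rΔt = 0.04·1 = 0.04, so R = e^0.04 = 1.0408
Risk-neutral probability p = (e^0.04 − 0.6376)/(1.5683 − 0.6376) = 0.4032/0.9307 = 0.4332
Terminal stock prices: S_u = 164.7, S_d = 66.95
Terminal payoffs (S − K): max(69.67, 0) = 69.67, max(-28.05, 0) = 0
Node 0 (S = 105): V_0 = e^(−0.04)·[0.4332·69.6728 + 0.5668·0.0000] = 28.9995

£29.00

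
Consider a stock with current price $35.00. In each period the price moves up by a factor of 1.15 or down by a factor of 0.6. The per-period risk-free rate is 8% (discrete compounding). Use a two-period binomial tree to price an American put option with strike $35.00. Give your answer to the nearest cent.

Risk-neutral probability p = (1 + 0.08 − 0.6)/(1.15 − 0.6) = 0.4800/0.5500 = 0.8727
Terminal stock prices: S_uu = 46.29, S_ud = 24.15, S_dd = 12.6
Terminal payoffs (K − S): max(-11.29, 0) = 0, max(10.85, 0) = 10.85, max(22.4, 0) = 22.4
Node u (S = 40.25): continuation = 1/1.08·[0.8727·0.0000 + 0.1273·10.8500] = 1.2786; exercise value = 0.0000 ≤ continuation, so V_u = 1.2786
Node d (S = 21): continuation = 1/1.08·[0.8727·10.8500 + 0.1273·22.4000] = 11.4074; exercise value = 14.0000 > continuation, so V_d = 14.0000 (exercise)
Node 0 (S = 35): continuation = 1/1.08·[0.8727·1.2786 + 0.1273·14.0000] = 2.6831; exercise value = 0.0000 ≤ continuation, so V_0 = 2.6831

$2.68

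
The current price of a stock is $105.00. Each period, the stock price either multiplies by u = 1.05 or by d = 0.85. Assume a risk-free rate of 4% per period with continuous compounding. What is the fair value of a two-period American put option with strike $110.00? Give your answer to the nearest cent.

Risk-neutral probability p = (e^0.04 − 0.85)/(1.05 − 0.85) = 0.1908/0.2000 = 0.9541
Terminal stock prices: S_uu = 115.8, S_ud = 93.71, S_dd = 75.86
Terminal payoffs (K − S): max(-5.763, 0) = 0, max(16.29, 0) = 16.29, max(34.14, 0) = 34.14
Node u (S = 110.2): continuation = e^(−0.04)·[0.9541·0.0000 + 0.0459·16.2875] = 0.7190; exercise value = 0.0000 ≤ continuation, so V_u = 0.7190
Node d (S = 89.25): continuation = e^(−0.04)·[0.9541·16.2875 + 0.0459·34.1375] = 16.4368; exercise value = 20.7500 > continuation, so V_d = 20.7500 (exercise)
Node 0 (S = 105): continuation = e^(−0.04)·[0.9541·0.7190 + 0.0459·20.7500] = 1.5751; exercise value = 5.0000 > continuation, so V_0 = 5.0000 (exercise)

$5.00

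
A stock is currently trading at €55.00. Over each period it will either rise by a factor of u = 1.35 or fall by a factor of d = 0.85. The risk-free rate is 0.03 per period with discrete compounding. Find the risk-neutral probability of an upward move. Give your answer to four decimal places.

p = 0.3600

Risk-neutral probability p = (1 + 0.03 − 0.85)/(1.35 − 0.85) = 0.1800/0.5000 = 0.3600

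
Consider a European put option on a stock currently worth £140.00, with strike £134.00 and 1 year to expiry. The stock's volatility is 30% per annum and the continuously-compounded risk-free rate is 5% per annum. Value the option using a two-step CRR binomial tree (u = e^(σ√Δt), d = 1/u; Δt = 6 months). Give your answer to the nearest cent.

CRR parameters: u = e^(σ√Δt) = e^(0.3·√0.5) = 1.2363, d = 1/u = 0.8089
Per-period rate: rΔt = 0.05·0.5 = 0.025, so R = e^0.025 = 1.0253
Risk-neutral probability p = (e^0.025 − 0.8089)/(1.2363 − 0.8089) = 0.2165/0.4275 = 0.5064
Terminal stock prices: S_uu = 214, S_ud = 140, S_dd = 91.6
Terminal payoffs (K − S): max(-79.99, 0) = 0, max(-6, 0) = 0, max(42.4, 0) = 42.4
Node u (S = 173.1): V_u = e^(−0.025)·[0.5064·0.0000 + 0.4936·0.0000] = 0.0000
Node d (S = 113.2): V_d = e^(−0.025)·[0.5064·0.0000 + 0.4936·42.4048] = 20.4147
Node 0 (S = 140): V_0 = e^(−0.025)·[0.5064·0.0000 + 0.4936·20.4147] = 9.8282

£9.83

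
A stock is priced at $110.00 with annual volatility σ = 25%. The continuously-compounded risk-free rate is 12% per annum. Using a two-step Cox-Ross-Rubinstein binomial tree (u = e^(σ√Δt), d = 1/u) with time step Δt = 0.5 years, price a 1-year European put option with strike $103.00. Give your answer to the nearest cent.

CRR parameters: u = e^(σ√Δt) = e^(0.25·√0.5) = 1.1934, d = 1/u = 0.8380
Per-period rate: rΔt = 0.12·0.5 = 0.06, so R = e^0.06 = 1.0618
Risk-neutral probability p = (e^0.06 − 0.8380)/(1.1934 − 0.8380) = 0.2239/0.3554 = 0.6299
Terminal stock prices: S_uu = 156.7, S_ud = 110, S_dd = 77.24
Terminal payoffs (K − S): max(-53.65, 0) = 0, max(-7, 0) = 0, max(25.76, 0) = 25.76
Node u (S = 131.3): V_u = e^(−0.06)·[0.6299·0.0000 + 0.3701·0.0000] = 0.0000
Node d (S = 92.18): V_d = e^(−0.06)·[0.6299·0.0000 + 0.3701·25.7593] = 8.9780
Node 0 (S = 110): V_0 = e^(−0.06)·[0.6299·0.0000 + 0.3701·8.9780] = 3.1291

$3.13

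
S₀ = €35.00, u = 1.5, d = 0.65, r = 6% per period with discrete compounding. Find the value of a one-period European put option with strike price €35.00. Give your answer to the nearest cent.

Risk-neutral probability p = (1 + 0.06 − 0.65)/(1.5 − 0.65) = 0.4100/0.8500 = 0.4824
Terminal stock prices: S_u = 52.5, S_d = 22.75
Terminal payoffs (K − S): max(-17.5, 0) = 0, max(12.25, 0) = 12.25
Node 0 (S = 35): V_0 = 1/1.06·[0.4824·0.0000 + 0.5176·12.2500] = 5.9822

€5.98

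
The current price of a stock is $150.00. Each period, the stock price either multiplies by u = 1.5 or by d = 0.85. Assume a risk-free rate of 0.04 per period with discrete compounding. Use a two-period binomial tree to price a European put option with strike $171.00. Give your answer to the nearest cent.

Risk-neutral probability p = (1 + 0.04 − 0.85)/(1.5 − 0.85) = 0.1900/0.6500 = 0.2923
Terminal stock prices: S_uu = 337.5, S_ud = 191.2, S_dd = 108.4
Terminal payoffs (K − S): max(-166.5, 0) = 0, max(-20.25, 0) = 0, max(62.63, 0) = 62.63
Node u (S = 225): V_u = 1/1.04·[0.2923·0.0000 + 0.7077·0.0000] = 0.0000
Node d (S = 127.5): V_d = 1/1.04·[0.2923·0.0000 + 0.7077·62.6250] = 42.6146
Node 0 (S = 150): V_0 = 1/1.04·[0.2923·0.0000 + 0.7077·42.6146] = 28.9981

$29.00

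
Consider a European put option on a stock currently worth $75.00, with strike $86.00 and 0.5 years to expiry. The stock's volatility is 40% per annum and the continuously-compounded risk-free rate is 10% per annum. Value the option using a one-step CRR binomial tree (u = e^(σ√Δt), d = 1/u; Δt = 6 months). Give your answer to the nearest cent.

CRR parameters: u = e^(σ√Δt) = e^(0.4·√0.5) = 1.3269, d = 1/u = 0.7536
Per-period rate: rΔt = 0.1·0.5 = 0.05, so R = e^0.05 = 1.0513
Risk-neutral probability p = (e^0.05 − 0.7536)/(1.3269 − 0.7536) = 0.2976/0.5733 = 0.5192
Terminal stock prices: S_u = 99.52, S_d = 56.52
Terminal payoffs (K − S): max(-13.52, 0) = 0, max(29.48, 0) = 29.48
Node 0 (S = 75): V_0 = e^(−0.05)·[0.5192·0.0000 + 0.4808·29.4771] = 13.4815

$13.48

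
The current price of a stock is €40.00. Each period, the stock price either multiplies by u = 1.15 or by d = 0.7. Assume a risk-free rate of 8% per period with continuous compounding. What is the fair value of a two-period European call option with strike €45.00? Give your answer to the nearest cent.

Risk-neutral probability p = (e^0.08 − 0.7)/(1.15 − 0.7) = 0.3833/0.4500 = 0.8517
Terminal stock prices: S_uu = 52.9, S_ud = 32.2, S_dd = 19.6
Terminal payoffs (S − K): max(7.9, 0) = 7.9, max(-12.8, 0) = 0, max(-25.4, 0) = 0
Node u (S = 46): V_u = e^(−0.08)·[0.8517·7.9000 + 0.1483·0.0000] = 6.2115
Node d (S = 28): V_d = e^(−0.08)·[0.8517·0.0000 + 0.1483·0.0000] = 0.0000
Node 0 (S = 40): V_0 = e^(−0.08)·[0.8517·6.2115 + 0.1483·0.0000] = 4.8839

€4.88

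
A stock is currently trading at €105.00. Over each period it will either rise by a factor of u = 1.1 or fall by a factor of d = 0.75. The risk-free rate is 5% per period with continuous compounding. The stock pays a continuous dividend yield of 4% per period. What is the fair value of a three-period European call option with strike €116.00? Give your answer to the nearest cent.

Per-period risk-free factor R = e^0.05 = 1.0513; dividend-adjusted growth = e^(0.05−0.04) = 1.0101.
Risk-neutral probability p = (1.0101 − 0.75)/(1.1 − 0.75) = 0.2601/0.3500 = 0.7430
Terminal stock prices: S_uuu = 139.8, S_uud = 95.29, S_udd = 64.97, S_ddd = 44.3
Terminal payoffs (S − K): max(23.76, 0) = 23.76, max(-20.71, 0) = 0, max(-51.03, 0) = 0, max(-71.7, 0) = 0
Node uu (S = 127.1): V_uu = e^(−0.05)·[0.7430·23.7550 + 0.2570·0.0000] = 16.7892
Node ud (S = 86.63): V_ud = e^(−0.05)·[0.7430·0.0000 + 0.2570·0.0000] = 0.0000
Node dd (S = 59.06): V_dd = e^(−0.05)·[0.7430·0.0000 + 0.2570·0.0000] = 0.0000
Node u (S = 115.5): V_u = e^(−0.05)·[0.7430·16.7892 + 0.2570·0.0000] = 11.8660
Node d (S = 78.75): V_d = e^(−0.05)·[0.7430·0.0000 + 0.2570·0.0000] = 0.0000
Node 0 (S = 105): V_0 = e^(−0.05)·[0.7430·11.8660 + 0.2570·0.0000] = 8.3864

€8.39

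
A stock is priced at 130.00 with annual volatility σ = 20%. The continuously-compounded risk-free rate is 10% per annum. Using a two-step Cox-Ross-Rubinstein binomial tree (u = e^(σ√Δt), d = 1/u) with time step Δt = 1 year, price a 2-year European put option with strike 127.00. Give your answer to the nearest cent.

2.72

CRR parameters: u = e^(σ√Δt) = e^(0.2·√1) = 1.2214, d = 1/u = 0.8187
Per-period rate: rΔt = 0.1·1 = 0.1, so R = e^0.1 = 1.1052
Risk-neutral probability p = (e^0.1 − 0.8187)/(1.2214 − 0.8187) = 0.2864/0.4027 = 0.7113
Terminal stock prices: S_uu = 193.9, S_ud = 130, S_dd = 87.14
Terminal payoffs (K − S): max(-66.94, 0) = 0, max(-3, 0) = 0, max(39.86, 0) = 39.86
Node u (S = 158.8): V_u = e^(−0.1)·[0.7113·0.0000 + 0.2887·0.0000] = 0.0000
Node d (S = 106.4): V_d = e^(−0.1)·[0.7113·0.0000 + 0.2887·39.8584] = 10.4103
Node 0 (S = 130): V_0 = e^(−0.1)·[0.7113·0.0000 + 0.2887·10.4103] = 2.7190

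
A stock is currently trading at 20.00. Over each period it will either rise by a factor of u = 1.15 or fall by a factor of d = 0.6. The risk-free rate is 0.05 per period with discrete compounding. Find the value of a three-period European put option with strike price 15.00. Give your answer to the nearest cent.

Risk-neutral probability p = (1 + 0.05 − 0.6)/(1.15 − 0.6) = 0.4500/0.5500 = 0.8182
Terminal stock prices: S_uuu = 30.42, S_uud = 15.87, S_udd = 8.28, S_ddd = 4.32
Terminal payoffs (K − S): max(-15.42, 0) = 0, max(-0.87, 0) = 0, max(6.72, 0) = 6.72, max(10.68, 0) = 10.68
Node uu (S = 26.45): V_uu = 1/1.05·[0.8182·0.0000 + 0.1818·0.0000] = 0.0000
Node ud (S = 13.8): V_ud = 1/1.05·[0.8182·0.0000 + 0.1818·6.7200] = 1.1636
Node dd (S = 7.2): V_dd = 1/1.05·[0.8182·6.7200 + 0.1818·10.6800] = 7.0857
Node u (S = 23): V_u = 1/1.05·[0.8182·0.0000 + 0.1818·1.1636] = 0.2015
Node d (S = 12): V_d = 1/1.05·[0.8182·1.1636 + 0.1818·7.0857] = 2.1337
Node 0 (S = 20): V_0 = 1/1.05·[0.8182·0.2015 + 0.1818·2.1337] = 0.5265

0.53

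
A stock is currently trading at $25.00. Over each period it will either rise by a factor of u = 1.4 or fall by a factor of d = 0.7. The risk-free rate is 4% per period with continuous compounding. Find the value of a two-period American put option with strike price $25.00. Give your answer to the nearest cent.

$3.81

Risk-neutral probability p = (e^0.04 − 0.7)/(1.4 − 0.7) = 0.3408/0.7000 = 0.4869
Terminal stock prices: S_uu = 49, S_ud = 24.5, S_dd = 12.25
Terminal payoffs (K − S): max(-24, 0) = 0, max(0.5, 0) = 0.5, max(12.75, 0) = 12.75
Node u (S = 35): continuation = e^(−0.04)·[0.4869·0.0000 + 0.5131·0.5000] = 0.2465; exercise value = 0.0000 ≤ continuation, so V_u = 0.2465
Node d (S = 17.5): continuation = e^(−0.04)·[0.4869·0.5000 + 0.5131·12.7500] = 6.5197; exercise value = 7.5000 > continuation, so V_d = 7.5000 (exercise)
Node 0 (S = 25): continuation = e^(−0.04)·[0.4869·0.2465 + 0.5131·7.5000] = 3.8129; exercise value = 0.0000 ≤ continuation, so V_0 = 3.8129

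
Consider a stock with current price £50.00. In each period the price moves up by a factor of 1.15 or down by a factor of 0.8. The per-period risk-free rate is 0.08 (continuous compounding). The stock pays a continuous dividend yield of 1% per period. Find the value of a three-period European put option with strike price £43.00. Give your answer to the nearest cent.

Per-period risk-free factor R = e^0.08 = 1.0833; dividend-adjusted growth = e^(0.08−0.01) = 1.0725.
Risk-neutral probability p = (1.0725 − 0.8)/(1.15 − 0.8) = 0.2725/0.3500 = 0.7786
Terminal stock prices: S_uuu = 76.04, S_uud = 52.9, S_udd = 36.8, S_ddd = 25.6
Terminal payoffs (K − S): max(-33.04, 0) = 0, max(-9.9, 0) = 0, max(6.2, 0) = 6.2, max(17.4, 0) = 17.4
Node uu (S = 66.12): V_uu = e^(−0.08)·[0.7786·0.0000 + 0.2214·0.0000] = 0.0000
Node ud (S = 46): V_ud = e^(−0.08)·[0.7786·0.0000 + 0.2214·6.2000] = 1.2672
Node dd (S = 32): V_dd = e^(−0.08)·[0.7786·6.2000 + 0.2214·17.4000] = 8.0124
Node u (S = 57.5): V_u = e^(−0.08)·[0.7786·0.0000 + 0.2214·1.2672] = 0.2590
Node d (S = 40): V_d = e^(−0.08)·[0.7786·1.2672 + 0.2214·8.0124] = 2.5484
Node 0 (S = 50): V_0 = e^(−0.08)·[0.7786·0.2590 + 0.2214·2.5484] = 0.7070

£0.71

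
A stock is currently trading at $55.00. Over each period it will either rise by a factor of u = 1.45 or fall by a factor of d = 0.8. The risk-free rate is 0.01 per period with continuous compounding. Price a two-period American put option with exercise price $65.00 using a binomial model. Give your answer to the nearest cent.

Risk-neutral probability p = (e^0.01 − 0.8)/(1.45 − 0.8) = 0.2101/0.6500 = 0.3232
Terminal stock prices: S_uu = 115.6, S_ud = 63.8, S_dd = 35.2
Terminal payoffs (K − S): max(-50.64, 0) = 0, max(1.2, 0) = 1.2, max(29.8, 0) = 29.8
Node u (S = 79.75): continuation = e^(−0.01)·[0.3232·0.0000 + 0.6768·1.2000] = 0.8041; exercise value = 0.0000 ≤ continuation, so V_u = 0.8041
Node d (S = 44): continuation = e^(−0.01)·[0.3232·1.2000 + 0.6768·29.8000] = 20.3532; exercise value = 21.0000 > continuation, so V_d = 21.0000 (exercise)
Node 0 (S = 55): continuation = e^(−0.01)·[0.3232·0.8041 + 0.6768·21.0000] = 14.3296; exercise value = 10.0000 ≤ continuation, so V_0 = 14.3296

$14.33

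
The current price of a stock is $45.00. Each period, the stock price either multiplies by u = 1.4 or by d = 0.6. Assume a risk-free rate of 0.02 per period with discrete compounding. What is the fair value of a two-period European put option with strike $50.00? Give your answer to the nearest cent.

Risk-neutral probability p = (1 + 0.02 − 0.6)/(1.4 − 0.6) = 0.4200/0.8000 = 0.5250
Terminal stock prices: S_uu = 88.2, S_ud = 37.8, S_dd = 16.2
Terminal payoffs (K − S): max(-38.2, 0) = 0, max(12.2, 0) = 12.2, max(33.8, 0) = 33.8
Node u (S = 63): V_u = 1/1.02·[0.5250·0.0000 + 0.4750·12.2000] = 5.6814
Node d (S = 27): V_d = 1/1.02·[0.5250·12.2000 + 0.4750·33.8000] = 22.0196
Node 0 (S = 45): V_0 = 1/1.02·[0.5250·5.6814 + 0.4750·22.0196] = 13.1785

$13.18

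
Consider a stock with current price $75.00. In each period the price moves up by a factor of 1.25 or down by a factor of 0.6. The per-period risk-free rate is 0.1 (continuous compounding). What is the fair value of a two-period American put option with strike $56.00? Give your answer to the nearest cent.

Risk-neutral probability p = (e^0.1 − 0.6)/(1.25 − 0.6) = 0.5052/0.6500 = 0.7772
Terminal stock prices: S_uu = 117.2, S_ud = 56.25, S_dd = 27
Terminal payoffs (K − S): max(-61.19, 0) = 0, max(-0.25, 0) = 0, max(29, 0) = 29
Node u (S = 93.75): continuation = e^(−0.1)·[0.7772·0.0000 + 0.2228·0.0000] = 0.0000; exercise value = 0.0000 ≤ continuation, so V_u = 0.0000
Node d (S = 45): continuation = e^(−0.1)·[0.7772·0.0000 + 0.2228·29.0000] = 5.8467; exercise value = 11.0000 > continuation, so V_d = 11.0000 (exercise)
Node 0 (S = 75): continuation = e^(−0.1)·[0.7772·0.0000 + 0.2228·11.0000] = 2.2177; exercise value = 0.0000 ≤ continuation, so V_0 = 2.2177

$2.22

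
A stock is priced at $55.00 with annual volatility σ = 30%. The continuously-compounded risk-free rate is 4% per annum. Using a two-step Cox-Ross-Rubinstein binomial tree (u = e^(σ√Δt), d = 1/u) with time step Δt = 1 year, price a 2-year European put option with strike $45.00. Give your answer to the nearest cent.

CRR parameters: u = e^(σ√Δt) = e^(0.3·√1) = 1.3499, d = 1/u = 0.7408
Per-period rate: rΔt = 0.04·1 = 0.04, so R = e^0.04 = 1.0408
Risk-neutral probability p = (e^0.04 − 0.7408)/(1.3499 − 0.7408) = 0.3000/0.6090 = 0.4926
Terminal stock prices: S_uu = 100.2, S_ud = 55, S_dd = 30.18
Terminal payoffs (K − S): max(-55.22, 0) = 0, max(-10, 0) = 0, max(14.82, 0) = 14.82
Node u (S = 74.24): V_u = e^(−0.04)·[0.4926·0.0000 + 0.5074·0.0000] = 0.0000
Node d (S = 40.75): V_d = e^(−0.04)·[0.4926·0.0000 + 0.5074·14.8154] = 7.2230
Node 0 (S = 55): V_0 = e^(−0.04)·[0.4926·0.0000 + 0.5074·7.2230] = 3.5215

$3.52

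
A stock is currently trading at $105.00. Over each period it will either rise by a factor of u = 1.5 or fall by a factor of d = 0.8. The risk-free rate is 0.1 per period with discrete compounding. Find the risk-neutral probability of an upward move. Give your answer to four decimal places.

Risk-neutral probability p = (1 + 0.1 − 0.8)/(1.5 − 0.8) = 0.3000/0.7000 = 0.4286

p = 0.4286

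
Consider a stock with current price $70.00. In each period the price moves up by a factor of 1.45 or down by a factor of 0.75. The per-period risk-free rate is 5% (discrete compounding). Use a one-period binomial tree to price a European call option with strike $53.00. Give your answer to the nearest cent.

Risk-neutral probability p = (1 + 0.05 − 0.75)/(1.45 − 0.75) = 0.3000/0.7000 = 0.4286
Terminal stock prices: S_u = 101.5, S_d = 52.5
Terminal payoffs (S − K): max(48.5, 0) = 48.5, max(-0.5, 0) = 0
Node 0 (S = 70): V_0 = 1/1.05·[0.4286·48.5000 + 0.5714·0.0000] = 19.7959

$19.80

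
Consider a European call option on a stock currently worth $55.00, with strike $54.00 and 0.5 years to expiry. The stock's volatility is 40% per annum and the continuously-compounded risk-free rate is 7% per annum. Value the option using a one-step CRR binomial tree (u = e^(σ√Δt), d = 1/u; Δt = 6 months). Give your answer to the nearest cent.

CRR parameters: u = e^(σ√Δt) = e^(0.4·√0.5) = 1.3269, d = 1/u = 0.7536
Per-period rate: rΔt = 0.07·0.5 = 0.035, so R = e^0.035 = 1.0356
Risk-neutral probability p = (e^0.035 − 0.7536)/(1.3269 − 0.7536) = 0.2820/0.5733 = 0.4919
Terminal stock prices: S_u = 72.98, S_d = 41.45
Terminal payoffs (S − K): max(18.98, 0) = 18.98, max(-12.55, 0) = 0
Node 0 (S = 55): V_0 = e^(−0.035)·[0.4919·18.9793 + 0.5081·0.0000] = 9.0147

$9.01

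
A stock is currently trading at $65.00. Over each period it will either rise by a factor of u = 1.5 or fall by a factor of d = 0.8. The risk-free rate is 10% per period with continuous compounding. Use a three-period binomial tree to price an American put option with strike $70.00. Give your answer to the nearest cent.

$9.97

Risk-neutral probability p = (e^0.1 − 0.8)/(1.5 − 0.8) = 0.3052/0.7000 = 0.4360
Terminal stock prices: S_uuu = 219.4, S_uud = 117, S_udd = 62.4, S_ddd = 33.28
Terminal payoffs (K − S): max(-149.4, 0) = 0, max(-47, 0) = 0, max(7.6, 0) = 7.6, max(36.72, 0) = 36.72
Node uu (S = 146.2): continuation = e^(−0.1)·[0.4360·0.0000 + 0.5640·0.0000] = 0.0000; exercise value = 0.0000 ≤ continuation, so V_uu = 0.0000
Node ud (S = 78): continuation = e^(−0.1)·[0.4360·0.0000 + 0.5640·7.6000] = 3.8788; exercise value = 0.0000 ≤ continuation, so V_ud = 3.8788
Node dd (S = 41.6): continuation = e^(−0.1)·[0.4360·7.6000 + 0.5640·36.7200] = 21.7386; exercise value = 28.4000 > continuation, so V_dd = 28.4000 (exercise)
Node u (S = 97.5): continuation = e^(−0.1)·[0.4360·0.0000 + 0.5640·3.8788] = 1.9796; exercise value = 0.0000 ≤ continuation, so V_u = 1.9796
Node d (S = 52): continuation = e^(−0.1)·[0.4360·3.8788 + 0.5640·28.4000] = 16.0245; exercise value = 18.0000 > continuation, so V_d = 18.0000 (exercise)
Node 0 (S = 65): continuation = e^(−0.1)·[0.4360·1.9796 + 0.5640·18.0000] = 9.9675; exercise value = 5.0000 ≤ continuation, so V_0 = 9.9675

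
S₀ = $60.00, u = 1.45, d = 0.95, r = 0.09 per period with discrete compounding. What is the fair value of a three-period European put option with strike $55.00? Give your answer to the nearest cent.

Risk-neutral probability p = (1 + 0.09 − 0.95)/(1.45 − 0.95) = 0.1400/0.5000 = 0.2800
Terminal stock prices: S_uuu = 182.9, S_uud = 119.8, S_udd = 78.52, S_ddd = 51.44
Terminal payoffs (K − S): max(-127.9, 0) = 0, max(-64.84, 0) = 0, max(-23.52, 0) = 0, max(3.558, 0) = 3.558
Node uu (S = 126.2): V_uu = 1/1.09·[0.2800·0.0000 + 0.7200·0.0000] = 0.0000
Node ud (S = 82.65): V_ud = 1/1.09·[0.2800·0.0000 + 0.7200·0.0000] = 0.0000
Node dd (S = 54.15): V_dd = 1/1.09·[0.2800·0.0000 + 0.7200·3.5575] = 2.3499
Node u (S = 87): V_u = 1/1.09·[0.2800·0.0000 + 0.7200·0.0000] = 0.0000
Node d (S = 57): V_d = 1/1.09·[0.2800·0.0000 + 0.7200·2.3499] = 1.5522
Node 0 (S = 60): V_0 = 1/1.09·[0.2800·0.0000 + 0.7200·1.5522] = 1.0253

$1.03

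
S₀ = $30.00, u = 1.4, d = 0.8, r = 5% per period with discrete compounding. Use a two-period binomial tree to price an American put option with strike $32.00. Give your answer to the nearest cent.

Risk-neutral probability p = (1 + 0.05 − 0.8)/(1.4 − 0.8) = 0.2500/0.6000 = 0.4167
Terminal stock prices: S_uu = 58.8, S_ud = 33.6, S_dd = 19.2
Terminal payoffs (K − S): max(-26.8, 0) = 0, max(-1.6, 0) = 0, max(12.8, 0) = 12.8
Node u (S = 42): continuation = 1/1.05·[0.4167·0.0000 + 0.5833·0.0000] = 0.0000; exercise value = 0.0000 ≤ continuation, so V_u = 0.0000
Node d (S = 24): continuation = 1/1.05·[0.4167·0.0000 + 0.5833·12.8000] = 7.1111; exercise value = 8.0000 > continuation, so V_d = 8.0000 (exercise)
Node 0 (S = 30): continuation = 1/1.05·[0.4167·0.0000 + 0.5833·8.0000] = 4.4444; exercise value = 2.0000 ≤ continuation, so V_0 = 4.4444

$4.44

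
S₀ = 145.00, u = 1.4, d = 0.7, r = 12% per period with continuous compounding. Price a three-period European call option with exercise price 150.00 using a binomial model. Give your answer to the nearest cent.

Risk-neutral probability p = (e^0.12 − 0.7)/(1.4 − 0.7) = 0.4275/0.7000 = 0.6107
Terminal stock prices: S_uuu = 397.9, S_uud = 198.9, S_udd = 99.47, S_ddd = 49.73
Terminal payoffs (S − K): max(247.9, 0) = 247.9, max(48.94, 0) = 48.94, max(-50.53, 0) = 0, max(-100.3, 0) = 0
Node uu (S = 284.2): V_uu = e^(−0.12)·[0.6107·247.8800 + 0.3893·48.9400] = 151.1619
Node ud (S = 142.1): V_ud = e^(−0.12)·[0.6107·48.9400 + 0.3893·0.0000] = 26.5084
Node dd (S = 71.05): V_dd = e^(−0.12)·[0.6107·0.0000 + 0.3893·0.0000] = 0.0000
Node u (S = 203): V_u = e^(−0.12)·[0.6107·151.1619 + 0.3893·26.5084] = 91.0296
Node d (S = 101.5): V_d = e^(−0.12)·[0.6107·26.5084 + 0.3893·0.0000] = 14.3583
Node 0 (S = 145): V_0 = e^(−0.12)·[0.6107·91.0296 + 0.3893·14.3583] = 54.2637

54.26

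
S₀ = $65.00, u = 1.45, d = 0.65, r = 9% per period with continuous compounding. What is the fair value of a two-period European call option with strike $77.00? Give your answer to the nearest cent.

Risk-neutral probability p = (e^0.09 − 0.65)/(1.45 − 0.65) = 0.4442/0.8000 = 0.5552
Terminal stock prices: S_uu = 136.7, S_ud = 61.26, S_dd = 27.46
Terminal payoffs (S − K): max(59.66, 0) = 59.66, max(-15.74, 0) = 0, max(-49.54, 0) = 0
Node u (S = 94.25): V_u = e^(−0.09)·[0.5552·59.6625 + 0.4448·0.0000] = 30.2746
Node d (S = 42.25): V_d = e^(−0.09)·[0.5552·0.0000 + 0.4448·0.0000] = 0.0000
Node 0 (S = 65): V_0 = e^(−0.09)·[0.5552·30.2746 + 0.4448·0.0000] = 15.3623

$15.36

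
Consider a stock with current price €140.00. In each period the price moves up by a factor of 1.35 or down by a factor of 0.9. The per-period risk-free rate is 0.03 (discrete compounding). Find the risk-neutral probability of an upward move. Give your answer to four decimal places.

Risk-neutral probability p = (1 + 0.03 − 0.9)/(1.35 − 0.9) = 0.1300/0.4500 = 0.2889

p = 0.2889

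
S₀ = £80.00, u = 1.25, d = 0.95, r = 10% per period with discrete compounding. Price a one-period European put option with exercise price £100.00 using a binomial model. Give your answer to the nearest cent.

£10.91

Risk-neutral probability p = (1 + 0.1 − 0.95)/(1.25 − 0.95) = 0.1500/0.3000 = 0.5000
Terminal stock prices: S_u = 100, S_d = 76
Terminal payoffs (K − S): max(0, 0) = 0, max(24, 0) = 24
Node 0 (S = 80): V_0 = 1/1.1·[0.5000·0.0000 + 0.5000·24.0000] = 10.9091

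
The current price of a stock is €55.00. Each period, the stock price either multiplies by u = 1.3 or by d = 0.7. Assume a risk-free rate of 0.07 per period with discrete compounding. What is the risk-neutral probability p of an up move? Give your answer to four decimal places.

Risk-neutral probability p = (1 + 0.07 − 0.7)/(1.3 − 0.7) = 0.3700/0.6000 = 0.6167

p = 0.6167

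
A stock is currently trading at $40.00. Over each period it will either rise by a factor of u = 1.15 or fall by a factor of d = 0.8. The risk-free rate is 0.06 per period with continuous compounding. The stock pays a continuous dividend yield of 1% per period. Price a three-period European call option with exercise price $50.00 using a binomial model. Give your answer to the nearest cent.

$3.35

Per-period risk-free factor R = e^0.06 = 1.0618; dividend-adjusted growth = e^(0.06−0.01) = 1.0513.
Risk-neutral probability p = (1.0513 − 0.8)/(1.15 − 0.8) = 0.2513/0.3500 = 0.7179
Terminal stock prices: S_uuu = 60.83, S_uud = 42.32, S_udd = 29.44, S_ddd = 20.48
Terminal payoffs (S − K): max(10.83, 0) = 10.83, max(-7.68, 0) = 0, max(-20.56, 0) = 0, max(-29.52, 0) = 0
Node uu (S = 52.9): V_uu = e^(−0.06)·[0.7179·10.8350 + 0.2821·0.0000] = 7.3256
Node ud (S = 36.8): V_ud = e^(−0.06)·[0.7179·0.0000 + 0.2821·0.0000] = 0.0000
Node dd (S = 25.6): V_dd = e^(−0.06)·[0.7179·0.0000 + 0.2821·0.0000] = 0.0000
Node u (S = 46): V_u = e^(−0.06)·[0.7179·7.3256 + 0.2821·0.0000] = 4.9529
Node d (S = 32): V_d = e^(−0.06)·[0.7179·0.0000 + 0.2821·0.0000] = 0.0000
Node 0 (S = 40): V_0 = e^(−0.06)·[0.7179·4.9529 + 0.2821·0.0000] = 3.3487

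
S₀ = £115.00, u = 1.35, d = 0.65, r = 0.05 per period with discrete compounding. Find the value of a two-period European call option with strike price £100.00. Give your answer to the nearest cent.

£32.86

Risk-neutral probability p = (1 + 0.05 − 0.65)/(1.35 − 0.65) = 0.4000/0.7000 = 0.5714
Terminal stock prices: S_uu = 209.6, S_ud = 100.9, S_dd = 48.59
Terminal payoffs (S − K): max(109.6, 0) = 109.6, max(0.9125, 0) = 0.9125, max(-51.41, 0) = 0
Node u (S = 155.2): V_u = 1/1.05·[0.5714·109.5875 + 0.4286·0.9125] = 60.0119
Node d (S = 74.75): V_d = 1/1.05·[0.5714·0.9125 + 0.4286·0.0000] = 0.4966
Node 0 (S = 115): V_0 = 1/1.05·[0.5714·60.0119 + 0.4286·0.4966] = 32.8622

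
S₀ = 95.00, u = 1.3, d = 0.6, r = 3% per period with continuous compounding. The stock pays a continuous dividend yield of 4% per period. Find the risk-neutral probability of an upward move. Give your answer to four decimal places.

p = 0.5572

Per-period risk-free factor R = e^0.03 = 1.0305; dividend-adjusted growth = e^(0.03−0.04) = 0.9900.
Risk-neutral probability p = (0.9900 − 0.6)/(1.3 − 0.6) = 0.3900/0.7000 = 0.5572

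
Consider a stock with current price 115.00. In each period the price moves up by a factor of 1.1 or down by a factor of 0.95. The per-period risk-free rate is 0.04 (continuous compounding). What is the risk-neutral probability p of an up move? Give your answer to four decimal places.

p = 0.6054

Risk-neutral probability p = (e^0.04 − 0.95)/(1.1 − 0.95) = 0.0908/0.1500 = 0.6054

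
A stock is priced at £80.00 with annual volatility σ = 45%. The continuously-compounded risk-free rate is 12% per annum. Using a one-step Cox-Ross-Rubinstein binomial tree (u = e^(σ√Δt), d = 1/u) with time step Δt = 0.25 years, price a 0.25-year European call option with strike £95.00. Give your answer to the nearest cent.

CRR parameters: u = e^(σ√Δt) = e^(0.45·√0.25) = 1.2523, d = 1/u = 0.7985
Per-period rate: rΔt = 0.12·0.25 = 0.03, so R = e^0.03 = 1.0305
Risk-neutral probability p = (e^0.03 − 0.7985)/(1.2523 − 0.7985) = 0.2319/0.4538 = 0.5111
Terminal stock prices: S_u = 100.2, S_d = 63.88
Terminal payoffs (S − K): max(5.186, 0) = 5.186, max(-31.12, 0) = 0
Node 0 (S = 80): V_0 = e^(−0.03)·[0.5111·5.1858 + 0.4889·0.0000] = 2.5721

£2.57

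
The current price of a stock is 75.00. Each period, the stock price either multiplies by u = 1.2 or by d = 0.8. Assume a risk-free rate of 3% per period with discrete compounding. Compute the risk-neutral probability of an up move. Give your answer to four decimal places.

p = 0.5750

Risk-neutral probability p = (1 + 0.03 − 0.8)/(1.2 − 0.8) = 0.2300/0.4000 = 0.5750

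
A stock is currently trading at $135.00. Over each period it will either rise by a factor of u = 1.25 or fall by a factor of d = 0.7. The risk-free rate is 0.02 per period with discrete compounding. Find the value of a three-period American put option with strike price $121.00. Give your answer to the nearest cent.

$16.57

Risk-neutral probability p = (1 + 0.02 − 0.7)/(1.25 − 0.7) = 0.3200/0.5500 = 0.5818
Terminal stock prices: S_uuu = 263.7, S_uud = 147.7, S_udd = 82.69, S_ddd = 46.3
Terminal payoffs (K − S): max(-142.7, 0) = 0, max(-26.66, 0) = 0, max(38.31, 0) = 38.31, max(74.7, 0) = 74.7
Node uu (S = 210.9): continuation = 1/1.02·[0.5818·0.0000 + 0.4182·0.0000] = 0.0000; exercise value = 0.0000 ≤ continuation, so V_uu = 0.0000
Node ud (S = 118.1): continuation = 1/1.02·[0.5818·0.0000 + 0.4182·38.3125] = 15.7074; exercise value = 2.8750 ≤ continuation, so V_ud = 15.7074
Node dd (S = 66.15): continuation = 1/1.02·[0.5818·38.3125 + 0.4182·74.6950] = 52.4775; exercise value = 54.8500 > continuation, so V_dd = 54.8500 (exercise)
Node u (S = 168.8): continuation = 1/1.02·[0.5818·0.0000 + 0.4182·15.7074] = 6.4398; exercise value = 0.0000 ≤ continuation, so V_u = 6.4398
Node d (S = 94.5): continuation = 1/1.02·[0.5818·15.7074 + 0.4182·54.8500] = 31.4472; exercise value = 26.5000 ≤ continuation, so V_d = 31.4472
Node 0 (S = 135): continuation = 1/1.02·[0.5818·6.4398 + 0.4182·31.4472] = 16.5661; exercise value = 0.0000 ≤ continuation, so V_0 = 16.5661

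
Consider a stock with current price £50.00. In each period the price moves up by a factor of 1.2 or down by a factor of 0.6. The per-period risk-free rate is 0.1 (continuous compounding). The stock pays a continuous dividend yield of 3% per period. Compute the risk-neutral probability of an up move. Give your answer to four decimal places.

p = 0.7875

Per-period risk-free factor R = e^0.1 = 1.1052; dividend-adjusted growth = e^(0.1−0.03) = 1.0725.
Risk-neutral probability p = (1.0725 − 0.6)/(1.2 − 0.6) = 0.4725/0.6000 = 0.7875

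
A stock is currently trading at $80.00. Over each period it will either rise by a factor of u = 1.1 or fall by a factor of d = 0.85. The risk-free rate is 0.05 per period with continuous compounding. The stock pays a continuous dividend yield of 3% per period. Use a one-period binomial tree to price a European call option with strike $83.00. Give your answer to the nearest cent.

Per-period risk-free factor R = e^0.05 = 1.0513; dividend-adjusted growth = e^(0.05−0.03) = 1.0202.
Risk-neutral probability p = (1.0202 − 0.85)/(1.1 − 0.85) = 0.1702/0.2500 = 0.6808
Terminal stock prices: S_u = 88, S_d = 68
Terminal payoffs (S − K): max(5, 0) = 5, max(-15, 0) = 0
Node 0 (S = 80): V_0 = e^(−0.05)·[0.6808·5.0000 + 0.3192·0.0000] = 3.2380

$3.24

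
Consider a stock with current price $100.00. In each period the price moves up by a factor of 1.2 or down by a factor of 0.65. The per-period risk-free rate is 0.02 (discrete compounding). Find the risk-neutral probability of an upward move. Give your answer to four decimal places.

Risk-neutral probability p = (1 + 0.02 − 0.65)/(1.2 − 0.65) = 0.3700/0.5500 = 0.6727

p = 0.6727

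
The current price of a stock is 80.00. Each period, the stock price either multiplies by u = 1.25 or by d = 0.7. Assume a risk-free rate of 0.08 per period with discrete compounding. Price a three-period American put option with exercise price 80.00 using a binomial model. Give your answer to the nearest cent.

8.70

Risk-neutral probability p = (1 + 0.08 − 0.7)/(1.25 − 0.7) = 0.3800/0.5500 = 0.6909
Terminal stock prices: S_uuu = 156.2, S_uud = 87.5, S_udd = 49, S_ddd = 27.44
Terminal payoffs (K − S): max(-76.25, 0) = 0, max(-7.5, 0) = 0, max(31, 0) = 31, max(52.56, 0) = 52.56
Node uu (S = 125): continuation = 1/1.08·[0.6909·0.0000 + 0.3091·0.0000] = 0.0000; exercise value = 0.0000 ≤ continuation, so V_uu = 0.0000
Node ud (S = 70): continuation = 1/1.08·[0.6909·0.0000 + 0.3091·31.0000] = 8.8721; exercise value = 10.0000 > continuation, so V_ud = 10.0000 (exercise)
Node dd (S = 39.2): continuation = 1/1.08·[0.6909·31.0000 + 0.3091·52.5600] = 34.8741; exercise value = 40.8000 > continuation, so V_dd = 40.8000 (exercise)
Node u (S = 100): continuation = 1/1.08·[0.6909·0.0000 + 0.3091·10.0000] = 2.8620; exercise value = 0.0000 ≤ continuation, so V_u = 2.8620
Node d (S = 56): continuation = 1/1.08·[0.6909·10.0000 + 0.3091·40.8000] = 18.0741; exercise value = 24.0000 > continuation, so V_d = 24.0000 (exercise)
Node 0 (S = 80): continuation = 1/1.08·[0.6909·2.8620 + 0.3091·24.0000] = 8.6996; exercise value = 0.0000 ≤ continuation, so V_0 = 8.6996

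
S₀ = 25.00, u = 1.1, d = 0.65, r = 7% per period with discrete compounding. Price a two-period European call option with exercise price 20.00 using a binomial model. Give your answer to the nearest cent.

7.80

Risk-neutral probability p = (1 + 0.07 − 0.65)/(1.1 − 0.65) = 0.4200/0.4500 = 0.9333
Terminal stock prices: S_uu = 30.25, S_ud = 17.88, S_dd = 10.56
Terminal payoffs (S − K): max(10.25, 0) = 10.25, max(-2.125, 0) = 0, max(-9.437, 0) = 0
Node u (S = 27.5): V_u = 1/1.07·[0.9333·10.2500 + 0.0667·0.0000] = 8.9408
Node d (S = 16.25): V_d = 1/1.07·[0.9333·0.0000 + 0.0667·0.0000] = 0.0000
Node 0 (S = 25): V_0 = 1/1.07·[0.9333·8.9408 + 0.0667·0.0000] = 7.7988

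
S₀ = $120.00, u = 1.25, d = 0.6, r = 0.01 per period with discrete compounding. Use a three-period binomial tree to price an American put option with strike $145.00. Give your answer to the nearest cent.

Risk-neutral probability p = (1 + 0.01 − 0.6)/(1.25 − 0.6) = 0.4100/0.6500 = 0.6308
Terminal stock prices: S_uuu = 234.4, S_uud = 112.5, S_udd = 54, S_ddd = 25.92
Terminal payoffs (K − S): max(-89.38, 0) = 0, max(32.5, 0) = 32.5, max(91, 0) = 91, max(119.1, 0) = 119.1
Node uu (S = 187.5): continuation = 1/1.01·[0.6308·0.0000 + 0.3692·32.5000] = 11.8812; exercise value = 0.0000 ≤ continuation, so V_uu = 11.8812
Node ud (S = 90): continuation = 1/1.01·[0.6308·32.5000 + 0.3692·91.0000] = 53.5644; exercise value = 55.0000 > continuation, so V_ud = 55.0000 (exercise)
Node dd (S = 43.2): continuation = 1/1.01·[0.6308·91.0000 + 0.3692·119.0800] = 100.3644; exercise value = 101.8000 > continuation, so V_dd = 101.8000 (exercise)
Node u (S = 150): continuation = 1/1.01·[0.6308·11.8812 + 0.3692·55.0000] = 27.5267; exercise value = 0.0000 ≤ continuation, so V_u = 27.5267
Node d (S = 72): continuation = 1/1.01·[0.6308·55.0000 + 0.3692·101.8000] = 71.5644; exercise value = 73.0000 > continuation, so V_d = 73.0000 (exercise)
Node 0 (S = 120): continuation = 1/1.01·[0.6308·27.5267 + 0.3692·73.0000] = 43.8781; exercise value = 25.0000 ≤ continuation, so V_0 = 43.8781

$43.88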